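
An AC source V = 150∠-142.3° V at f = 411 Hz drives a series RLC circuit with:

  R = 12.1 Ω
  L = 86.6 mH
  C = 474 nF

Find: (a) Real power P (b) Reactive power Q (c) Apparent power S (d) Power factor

Step 1 — Angular frequency: ω = 2π·f = 2π·411 = 2582 rad/s.
Step 2 — Component impedances:
  R: Z = R = 12.1 Ω
  L: Z = jωL = j·2582·0.0866 = 0 + j223.6 Ω
  C: Z = 1/(jωC) = -j/(ω·C) = 0 - j817 Ω
Step 3 — Series combination: Z_total = R + L + C = 12.1 - j593.3 Ω = 593.4∠-88.8° Ω.
Step 4 — Source phasor: V = 150∠-142.3° V = -118.7 - j91.73 V.
Step 5 — Current: I = V / Z = 0.1505 - j0.2031 A = 0.2528∠-53.5° A.
Step 6 — Complex power: S = V·I* = 0.773 - j37.91 VA.
Step 7 — Real power: P = Re(S) = 0.773 W.
Step 8 — Reactive power: Q = Im(S) = -37.91 VAR.
Step 9 — Apparent power: |S| = 37.91 VA.
Step 10 — Power factor: PF = P/|S| = 0.02039 (leading).

(a) P = 0.773 W  (b) Q = -37.91 VAR  (c) S = 37.91 VA  (d) PF = 0.02039 (leading)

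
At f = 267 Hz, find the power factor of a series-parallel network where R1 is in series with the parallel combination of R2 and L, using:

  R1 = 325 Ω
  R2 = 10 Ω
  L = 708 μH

Step 1 — Angular frequency: ω = 2π·f = 2π·267 = 1678 rad/s.
Step 2 — Component impedances:
  R1: Z = R = 325 Ω
  R2: Z = R = 10 Ω
  L: Z = jωL = j·1678·0.000708 = 0 + j1.188 Ω
Step 3 — Parallel branch: R2 || L = 1/(1/R2 + 1/L) = 0.1391 + j1.171 Ω.
Step 4 — Series with R1: Z_total = R1 + (R2 || L) = 325.1 + j1.171 Ω = 325.1∠0.2° Ω.
Step 5 — Power factor: PF = cos(φ) = Re(Z)/|Z| = 325.1/325.1 = 1.
Step 6 — Type: Im(Z) = 1.171 ⇒ lagging (phase φ = 0.2°).

PF = 1 (lagging, φ = 0.2°)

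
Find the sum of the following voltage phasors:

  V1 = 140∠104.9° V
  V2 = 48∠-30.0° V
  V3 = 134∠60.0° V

Step 1 — Convert each phasor to rectangular form:
  V1 = 140·(cos(104.9°) + j·sin(104.9°)) = -36 + j135.3 V
  V2 = 48·(cos(-30.0°) + j·sin(-30.0°)) = 41.57 - j24 V
  V3 = 134·(cos(60.0°) + j·sin(60.0°)) = 67 + j116 V
Step 2 — Sum components: V_total = 72.57 + j227.3 V.
Step 3 — Convert to polar: |V_total| = 238.6 V, ∠V_total = 72.3°.

V_total = 238.6∠72.3° V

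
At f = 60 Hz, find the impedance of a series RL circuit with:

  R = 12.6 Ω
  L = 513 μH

Step 1 — Angular frequency: ω = 2π·f = 2π·60 = 377 rad/s.
Step 2 — Component impedances:
  R: Z = R = 12.6 Ω
  L: Z = jωL = j·377·0.000513 = 0 + j0.1934 Ω
Step 3 — Series combination: Z_total = R + L = 12.6 + j0.1934 Ω = 12.6∠0.9° Ω.

Z = 12.6 + j0.1934 Ω = 12.6∠0.9° Ω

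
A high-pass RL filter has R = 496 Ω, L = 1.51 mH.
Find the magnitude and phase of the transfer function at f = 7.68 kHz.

Step 1 — Angular frequency: ω = 2π·7680 = 4.825e+04 rad/s.
Step 2 — Transfer function: H(jω) = jωL/(R + jωL).
Step 3 — Numerator jωL = j·72.86; denominator R + jωL = 496 + j72.86.
Step 4 — H = 0.02113 + j0.1438.
Step 5 — Magnitude: |H| = 0.1453 (-16.8 dB); phase: φ = 81.6°.

|H| = 0.1453 (-16.8 dB), φ = 81.6°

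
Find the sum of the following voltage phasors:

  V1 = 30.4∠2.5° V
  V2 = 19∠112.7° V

Step 1 — Convert each phasor to rectangular form:
  V1 = 30.4·(cos(2.5°) + j·sin(2.5°)) = 30.37 + j1.326 V
  V2 = 19·(cos(112.7°) + j·sin(112.7°)) = -7.332 + j17.53 V
Step 2 — Sum components: V_total = 23.04 + j18.85 V.
Step 3 — Convert to polar: |V_total| = 29.77 V, ∠V_total = 39.3°.

V_total = 29.77∠39.3° V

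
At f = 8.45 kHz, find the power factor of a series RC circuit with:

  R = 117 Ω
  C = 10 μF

Step 1 — Angular frequency: ω = 2π·f = 2π·8450 = 5.309e+04 rad/s.
Step 2 — Component impedances:
  R: Z = R = 117 Ω
  C: Z = 1/(jωC) = -j/(ω·C) = 0 - j1.883 Ω
Step 3 — Series combination: Z_total = R + C = 117 - j1.883 Ω = 117∠-0.9° Ω.
Step 4 — Power factor: PF = cos(φ) = Re(Z)/|Z| = 117/117.015 = 0.9999.
Step 5 — Type: Im(Z) = -1.883 ⇒ leading (phase φ = -0.9°).

PF = 0.9999 (leading, φ = -0.9°)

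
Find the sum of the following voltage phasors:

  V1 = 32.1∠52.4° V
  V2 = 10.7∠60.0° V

Step 1 — Convert each phasor to rectangular form:
  V1 = 32.1·(cos(52.4°) + j·sin(52.4°)) = 19.59 + j25.43 V
  V2 = 10.7·(cos(60.0°) + j·sin(60.0°)) = 5.35 + j9.266 V
Step 2 — Sum components: V_total = 24.94 + j34.7 V.
Step 3 — Convert to polar: |V_total| = 42.73 V, ∠V_total = 54.3°.

V_total = 42.73∠54.3° V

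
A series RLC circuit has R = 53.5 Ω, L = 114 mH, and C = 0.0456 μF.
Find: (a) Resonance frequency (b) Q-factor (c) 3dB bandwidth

Step 1 — Resonance: ω₀ = 1/√(LC) = 1/√(0.114·4.56e-08) = 1.387e+04 rad/s.
Step 2 — f₀ = ω₀/(2π) = 2207 Hz.
Step 3 — Series Q: Q = ω₀L/R = 1.387e+04·0.114/53.5 = 29.55.
Step 4 — Bandwidth: Δω = ω₀/Q = 469.3 rad/s; BW = Δω/(2π) = 74.69 Hz.

(a) f₀ = 2207 Hz  (b) Q = 29.55  (c) BW = 74.69 Hz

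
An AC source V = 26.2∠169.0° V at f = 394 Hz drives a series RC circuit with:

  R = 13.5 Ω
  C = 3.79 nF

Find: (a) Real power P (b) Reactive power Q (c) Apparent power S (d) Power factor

Step 1 — Angular frequency: ω = 2π·f = 2π·394 = 2476 rad/s.
Step 2 — Component impedances:
  R: Z = R = 13.5 Ω
  C: Z = 1/(jωC) = -j/(ω·C) = 0 - j1.066e+05 Ω
Step 3 — Series combination: Z_total = R + C = 13.5 - j1.066e+05 Ω = 1.066e+05∠-90.0° Ω.
Step 4 — Source phasor: V = 26.2∠169.0° V = -25.72 + j4.999 V.
Step 5 — Current: I = V / Z = -4.694e-05 - j0.0002413 A = 0.0002458∠-101.0° A.
Step 6 — Complex power: S = V·I* = 8.158e-07 - j0.00644 VA.
Step 7 — Real power: P = Re(S) = 8.158e-07 W.
Step 8 — Reactive power: Q = Im(S) = -0.00644 VAR.
Step 9 — Apparent power: |S| = 0.00644 VA.
Step 10 — Power factor: PF = P/|S| = 0.0001267 (leading).

(a) P = 8.158e-07 W  (b) Q = -0.00644 VAR  (c) S = 0.00644 VA  (d) PF = 0.0001267 (leading)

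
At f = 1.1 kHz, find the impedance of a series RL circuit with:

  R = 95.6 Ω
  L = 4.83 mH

Step 1 — Angular frequency: ω = 2π·f = 2π·1100 = 6912 rad/s.
Step 2 — Component impedances:
  R: Z = R = 95.6 Ω
  L: Z = jωL = j·6912·0.00483 = 0 + j33.38 Ω
Step 3 — Series combination: Z_total = R + L = 95.6 + j33.38 Ω = 101.3∠19.2° Ω.

Z = 95.6 + j33.38 Ω = 101.3∠19.2° Ω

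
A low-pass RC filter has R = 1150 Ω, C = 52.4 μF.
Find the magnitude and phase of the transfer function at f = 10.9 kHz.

Step 1 — Angular frequency: ω = 2π·1.09e+04 = 6.849e+04 rad/s.
Step 2 — Transfer function: H(jω) = 1/(1 + jωRC).
Step 3 — Denominator: 1 + jωRC = 1 + j·6.849e+04·1150·5.24e-05 = 1 + j4127.
Step 4 — H = 5.871e-08 - j0.0002423.
Step 5 — Magnitude: |H| = 0.0002423 (-72.3 dB); phase: φ = -90.0°.

|H| = 0.0002423 (-72.3 dB), φ = -90.0°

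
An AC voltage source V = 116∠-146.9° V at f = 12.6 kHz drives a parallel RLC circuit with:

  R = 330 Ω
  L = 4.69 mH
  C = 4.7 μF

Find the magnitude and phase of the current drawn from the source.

Step 1 — Angular frequency: ω = 2π·f = 2π·1.26e+04 = 7.917e+04 rad/s.
Step 2 — Component impedances:
  R: Z = R = 330 Ω
  L: Z = jωL = j·7.917e+04·0.00469 = 0 + j371.3 Ω
  C: Z = 1/(jωC) = -j/(ω·C) = 0 - j2.688 Ω
Step 3 — Parallel combination: 1/Z_total = 1/R + 1/L + 1/C; Z_total = 0.02221 - j2.707 Ω = 2.707∠-89.5° Ω.
Step 4 — Source phasor: V = 116∠-146.9° V = -97.18 - j63.35 V.
Step 5 — Ohm's law: I = V / Z_total = (-97.18 - j63.35) / (0.02221 - j2.707) = 23.11 - j36.09 A.
Step 6 — Convert to polar: |I| = 42.85 A, ∠I = -57.4°.

I = 42.85∠-57.4° A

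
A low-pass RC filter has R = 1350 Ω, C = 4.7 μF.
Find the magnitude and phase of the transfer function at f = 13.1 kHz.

Step 1 — Angular frequency: ω = 2π·1.31e+04 = 8.231e+04 rad/s.
Step 2 — Transfer function: H(jω) = 1/(1 + jωRC).
Step 3 — Denominator: 1 + jωRC = 1 + j·8.231e+04·1350·4.7e-06 = 1 + j522.3.
Step 4 — H = 3.666e-06 - j0.001915.
Step 5 — Magnitude: |H| = 0.001915 (-54.4 dB); phase: φ = -89.9°.

|H| = 0.001915 (-54.4 dB), φ = -89.9°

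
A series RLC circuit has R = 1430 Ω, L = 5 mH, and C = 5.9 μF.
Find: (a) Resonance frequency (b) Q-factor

Step 1 — Resonance condition Im(Z)=0 gives ω₀ = 1/√(LC).
Step 2 — ω₀ = 1/√(0.005·5.9e-06) = 5822 rad/s.
Step 3 — f₀ = ω₀/(2π) = 926.6 Hz.
Step 4 — Series Q: Q = ω₀L/R = 5822·0.005/1430 = 0.02036.

(a) f₀ = 926.6 Hz  (b) Q = 0.02036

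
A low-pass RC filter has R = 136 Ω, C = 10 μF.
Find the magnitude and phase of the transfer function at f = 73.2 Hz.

Step 1 — Angular frequency: ω = 2π·73.2 = 459.9 rad/s.
Step 2 — Transfer function: H(jω) = 1/(1 + jωRC).
Step 3 — Denominator: 1 + jωRC = 1 + j·459.9·136·1e-05 = 1 + j0.6255.
Step 4 — H = 0.7188 - j0.4496.
Step 5 — Magnitude: |H| = 0.8478 (-1.4 dB); phase: φ = -32.0°.

|H| = 0.8478 (-1.4 dB), φ = -32.0°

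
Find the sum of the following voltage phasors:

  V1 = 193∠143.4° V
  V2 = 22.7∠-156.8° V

Step 1 — Convert each phasor to rectangular form:
  V1 = 193·(cos(143.4°) + j·sin(143.4°)) = -154.9 + j115.1 V
  V2 = 22.7·(cos(-156.8°) + j·sin(-156.8°)) = -20.86 - j8.942 V
Step 2 — Sum components: V_total = -175.8 + j106.1 V.
Step 3 — Convert to polar: |V_total| = 205.4 V, ∠V_total = 148.9°.

V_total = 205.4∠148.9° V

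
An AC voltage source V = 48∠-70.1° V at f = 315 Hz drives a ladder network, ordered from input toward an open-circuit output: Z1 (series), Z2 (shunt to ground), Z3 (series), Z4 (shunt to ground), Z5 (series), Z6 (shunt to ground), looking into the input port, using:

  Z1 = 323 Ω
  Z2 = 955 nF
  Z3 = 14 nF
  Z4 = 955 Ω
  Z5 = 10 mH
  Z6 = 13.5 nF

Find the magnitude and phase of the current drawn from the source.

Step 1 — Angular frequency: ω = 2π·f = 2π·315 = 1979 rad/s.
Step 2 — Component impedances:
  Z1: Z = R = 323 Ω
  Z2: Z = 1/(jωC) = -j/(ω·C) = 0 - j529.1 Ω
  Z3: Z = 1/(jωC) = -j/(ω·C) = 0 - j3.609e+04 Ω
  Z4: Z = R = 955 Ω
  Z5: Z = jωL = j·1979·0.01 = 0 + j19.79 Ω
  Z6: Z = 1/(jωC) = -j/(ω·C) = 0 - j3.743e+04 Ω
Step 3 — Ladder network (open output): work backward from the far end, alternating series and parallel combinations. Z_in = 323.2 - j521.4 Ω = 613.5∠-58.2° Ω.
Step 4 — Source phasor: V = 48∠-70.1° V = 16.34 - j45.13 V.
Step 5 — Ohm's law: I = V / Z_total = (16.34 - j45.13) / (323.2 - j521.4) = 0.07656 - j0.01612 A.
Step 6 — Convert to polar: |I| = 0.07824 A, ∠I = -11.9°.

I = 0.07824∠-11.9° A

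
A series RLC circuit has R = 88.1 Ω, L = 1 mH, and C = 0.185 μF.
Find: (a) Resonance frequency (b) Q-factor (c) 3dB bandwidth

Step 1 — Resonance: ω₀ = 1/√(LC) = 1/√(0.001·1.85e-07) = 7.352e+04 rad/s.
Step 2 — f₀ = ω₀/(2π) = 1.17e+04 Hz.
Step 3 — Series Q: Q = ω₀L/R = 7.352e+04·0.001/88.1 = 0.8345.
Step 4 — Bandwidth: Δω = ω₀/Q = 8.81e+04 rad/s; BW = Δω/(2π) = 1.402e+04 Hz.

(a) f₀ = 1.17e+04 Hz  (b) Q = 0.8345  (c) BW = 1.402e+04 Hz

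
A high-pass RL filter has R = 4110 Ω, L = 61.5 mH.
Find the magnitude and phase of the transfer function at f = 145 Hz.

Step 1 — Angular frequency: ω = 2π·145 = 911.1 rad/s.
Step 2 — Transfer function: H(jω) = jωL/(R + jωL).
Step 3 — Numerator jωL = j·56.03; denominator R + jωL = 4110 + j56.03.
Step 4 — H = 0.0001858 + j0.01363.
Step 5 — Magnitude: |H| = 0.01363 (-37.3 dB); phase: φ = 89.2°.

|H| = 0.01363 (-37.3 dB), φ = 89.2°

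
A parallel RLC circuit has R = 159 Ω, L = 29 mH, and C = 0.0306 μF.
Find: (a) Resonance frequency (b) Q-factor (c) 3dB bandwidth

Step 1 — Resonance: ω₀ = 1/√(LC) = 1/√(0.029·3.06e-08) = 3.357e+04 rad/s.
Step 2 — f₀ = ω₀/(2π) = 5343 Hz.
Step 3 — Parallel Q: Q = R/(ω₀L) = 159/(3.357e+04·0.029) = 0.1633.
Step 4 — Bandwidth: Δω = ω₀/Q = 2.055e+05 rad/s; BW = Δω/(2π) = 3.271e+04 Hz.

(a) f₀ = 5343 Hz  (b) Q = 0.1633  (c) BW = 3.271e+04 Hz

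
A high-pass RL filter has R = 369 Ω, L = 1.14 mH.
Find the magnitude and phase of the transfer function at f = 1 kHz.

Step 1 — Angular frequency: ω = 2π·1000 = 6283 rad/s.
Step 2 — Transfer function: H(jω) = jωL/(R + jωL).
Step 3 — Numerator jωL = j·7.163; denominator R + jωL = 369 + j7.163.
Step 4 — H = 0.0003767 + j0.0194.
Step 5 — Magnitude: |H| = 0.01941 (-34.2 dB); phase: φ = 88.9°.

|H| = 0.01941 (-34.2 dB), φ = 88.9°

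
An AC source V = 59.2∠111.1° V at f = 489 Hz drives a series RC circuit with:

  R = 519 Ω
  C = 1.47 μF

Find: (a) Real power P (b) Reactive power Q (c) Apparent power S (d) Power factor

Step 1 — Angular frequency: ω = 2π·f = 2π·489 = 3072 rad/s.
Step 2 — Component impedances:
  R: Z = R = 519 Ω
  C: Z = 1/(jωC) = -j/(ω·C) = 0 - j221.4 Ω
Step 3 — Series combination: Z_total = R + C = 519 - j221.4 Ω = 564.3∠-23.1° Ω.
Step 4 — Source phasor: V = 59.2∠111.1° V = -21.31 + j55.23 V.
Step 5 — Current: I = V / Z = -0.07315 + j0.07521 A = 0.1049∠134.2° A.
Step 6 — Complex power: S = V·I* = 5.713 - j2.437 VA.
Step 7 — Real power: P = Re(S) = 5.713 W.
Step 8 — Reactive power: Q = Im(S) = -2.437 VAR.
Step 9 — Apparent power: |S| = 6.211 VA.
Step 10 — Power factor: PF = P/|S| = 0.9198 (leading).

(a) P = 5.713 W  (b) Q = -2.437 VAR  (c) S = 6.211 VA  (d) PF = 0.9198 (leading)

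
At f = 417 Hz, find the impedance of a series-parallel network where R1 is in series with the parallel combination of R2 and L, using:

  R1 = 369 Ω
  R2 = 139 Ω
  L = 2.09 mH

Step 1 — Angular frequency: ω = 2π·f = 2π·417 = 2620 rad/s.
Step 2 — Component impedances:
  R1: Z = R = 369 Ω
  R2: Z = R = 139 Ω
  L: Z = jωL = j·2620·0.00209 = 0 + j5.476 Ω
Step 3 — Parallel branch: R2 || L = 1/(1/R2 + 1/L) = 0.2154 + j5.467 Ω.
Step 4 — Series with R1: Z_total = R1 + (R2 || L) = 369.2 + j5.467 Ω = 369.3∠0.8° Ω.

Z = 369.2 + j5.467 Ω = 369.3∠0.8° Ω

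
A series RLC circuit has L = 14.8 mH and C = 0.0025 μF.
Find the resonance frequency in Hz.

Step 1 — Resonance condition Im(Z)=0 gives ω₀ = 1/√(LC).
Step 2 — ω₀ = 1/√(0.0148·2.5e-09) = 1.644e+05 rad/s.
Step 3 — f₀ = ω₀/(2π) = 2.616e+04 Hz.

f₀ = 2.616e+04 Hz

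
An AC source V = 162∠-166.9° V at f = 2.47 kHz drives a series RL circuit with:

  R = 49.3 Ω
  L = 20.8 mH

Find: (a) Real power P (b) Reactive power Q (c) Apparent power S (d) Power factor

Step 1 — Angular frequency: ω = 2π·f = 2π·2470 = 1.552e+04 rad/s.
Step 2 — Component impedances:
  R: Z = R = 49.3 Ω
  L: Z = jωL = j·1.552e+04·0.0208 = 0 + j322.8 Ω
Step 3 — Series combination: Z_total = R + L = 49.3 + j322.8 Ω = 326.5∠81.3° Ω.
Step 4 — Source phasor: V = 162∠-166.9° V = -157.8 - j36.72 V.
Step 5 — Current: I = V / Z = -0.1841 + j0.4607 A = 0.4961∠111.8° A.
Step 6 — Complex power: S = V·I* = 12.13 + j79.45 VA.
Step 7 — Real power: P = Re(S) = 12.13 W.
Step 8 — Reactive power: Q = Im(S) = 79.45 VAR.
Step 9 — Apparent power: |S| = 80.37 VA.
Step 10 — Power factor: PF = P/|S| = 0.151 (lagging).

(a) P = 12.13 W  (b) Q = 79.45 VAR  (c) S = 80.37 VA  (d) PF = 0.151 (lagging)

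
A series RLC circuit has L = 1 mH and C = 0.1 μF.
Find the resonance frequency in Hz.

Step 1 — Resonance condition Im(Z)=0 gives ω₀ = 1/√(LC).
Step 2 — ω₀ = 1/√(0.001·1e-07) = 1e+05 rad/s.
Step 3 — f₀ = ω₀/(2π) = 1.592e+04 Hz.

f₀ = 1.592e+04 Hz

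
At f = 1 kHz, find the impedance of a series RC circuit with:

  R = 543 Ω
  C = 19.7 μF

Step 1 — Angular frequency: ω = 2π·f = 2π·1000 = 6283 rad/s.
Step 2 — Component impedances:
  R: Z = R = 543 Ω
  C: Z = 1/(jωC) = -j/(ω·C) = 0 - j8.079 Ω
Step 3 — Series combination: Z_total = R + C = 543 - j8.079 Ω = 543.1∠-0.9° Ω.

Z = 543 - j8.079 Ω = 543.1∠-0.9° Ω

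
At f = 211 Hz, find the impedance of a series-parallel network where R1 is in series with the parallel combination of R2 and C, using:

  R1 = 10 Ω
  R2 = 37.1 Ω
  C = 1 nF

Step 1 — Angular frequency: ω = 2π·f = 2π·211 = 1326 rad/s.
Step 2 — Component impedances:
  R1: Z = R = 10 Ω
  R2: Z = R = 37.1 Ω
  C: Z = 1/(jωC) = -j/(ω·C) = 0 - j7.543e+05 Ω
Step 3 — Parallel branch: R2 || C = 1/(1/R2 + 1/C) = 37.1 - j0.001825 Ω.
Step 4 — Series with R1: Z_total = R1 + (R2 || C) = 47.1 - j0.001825 Ω = 47.1∠-0.0° Ω.

Z = 47.1 - j0.001825 Ω = 47.1∠-0.0° Ω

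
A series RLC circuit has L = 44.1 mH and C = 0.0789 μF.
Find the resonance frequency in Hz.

Step 1 — Resonance condition Im(Z)=0 gives ω₀ = 1/√(LC).
Step 2 — ω₀ = 1/√(0.0441·7.89e-08) = 1.695e+04 rad/s.
Step 3 — f₀ = ω₀/(2π) = 2698 Hz.

f₀ = 2698 Hz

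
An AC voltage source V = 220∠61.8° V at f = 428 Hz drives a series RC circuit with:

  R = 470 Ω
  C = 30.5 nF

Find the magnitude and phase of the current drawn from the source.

Step 1 — Angular frequency: ω = 2π·f = 2π·428 = 2689 rad/s.
Step 2 — Component impedances:
  R: Z = R = 470 Ω
  C: Z = 1/(jωC) = -j/(ω·C) = 0 - j1.219e+04 Ω
Step 3 — Series combination: Z_total = R + C = 470 - j1.219e+04 Ω = 1.22e+04∠-87.8° Ω.
Step 4 — Source phasor: V = 220∠61.8° V = 104 + j193.9 V.
Step 5 — Ohm's law: I = V / Z_total = (104 + j193.9) / (470 - j1.219e+04) = -0.01555 + j0.009126 A.
Step 6 — Convert to polar: |I| = 0.01803 A, ∠I = 149.6°.

I = 0.01803∠149.6° A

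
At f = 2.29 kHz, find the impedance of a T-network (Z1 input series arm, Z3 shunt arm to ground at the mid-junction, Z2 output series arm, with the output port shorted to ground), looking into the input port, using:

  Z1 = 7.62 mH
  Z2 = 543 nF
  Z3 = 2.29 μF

Step 1 — Angular frequency: ω = 2π·f = 2π·2290 = 1.439e+04 rad/s.
Step 2 — Component impedances:
  Z1: Z = jωL = j·1.439e+04·0.00762 = 0 + j109.6 Ω
  Z2: Z = 1/(jωC) = -j/(ω·C) = 0 - j128 Ω
  Z3: Z = 1/(jωC) = -j/(ω·C) = 0 - j30.35 Ω
Step 3 — With the output port shorted to ground, the output series arm Z2 runs from the junction to ground; the shunt arm Z3 also runs from the junction to ground. They appear in parallel: Z3 || Z2 = 0 - j24.53 Ω.
Step 4 — Series with input arm Z1: Z_in = Z1 + (Z3 || Z2) = 0 + j85.11 Ω = 85.11∠90.0° Ω.

Z = 0 + j85.11 Ω = 85.11∠90.0° Ω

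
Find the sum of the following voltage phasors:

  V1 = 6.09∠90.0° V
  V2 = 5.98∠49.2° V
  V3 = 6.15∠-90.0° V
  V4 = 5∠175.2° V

Step 1 — Convert each phasor to rectangular form:
  V1 = 6.09·(cos(90.0°) + j·sin(90.0°)) = 0 + j6.09 V
  V2 = 5.98·(cos(49.2°) + j·sin(49.2°)) = 3.907 + j4.527 V
  V3 = 6.15·(cos(-90.0°) + j·sin(-90.0°)) = 0 - j6.15 V
  V4 = 5·(cos(175.2°) + j·sin(175.2°)) = -4.982 + j0.4184 V
Step 2 — Sum components: V_total = -1.075 + j4.885 V.
Step 3 — Convert to polar: |V_total| = 5.002 V, ∠V_total = 102.4°.

V_total = 5.002∠102.4° V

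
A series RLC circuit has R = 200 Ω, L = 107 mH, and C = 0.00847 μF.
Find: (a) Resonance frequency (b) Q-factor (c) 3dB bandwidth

Step 1 — Resonance: ω₀ = 1/√(LC) = 1/√(0.107·8.47e-09) = 3.322e+04 rad/s.
Step 2 — f₀ = ω₀/(2π) = 5287 Hz.
Step 3 — Series Q: Q = ω₀L/R = 3.322e+04·0.107/200 = 17.77.
Step 4 — Bandwidth: Δω = ω₀/Q = 1869 rad/s; BW = Δω/(2π) = 297.5 Hz.

(a) f₀ = 5287 Hz  (b) Q = 17.77  (c) BW = 297.5 Hz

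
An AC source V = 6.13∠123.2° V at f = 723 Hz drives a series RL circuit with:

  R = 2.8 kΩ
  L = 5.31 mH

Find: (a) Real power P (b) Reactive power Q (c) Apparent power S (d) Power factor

Step 1 — Angular frequency: ω = 2π·f = 2π·723 = 4543 rad/s.
Step 2 — Component impedances:
  R: Z = R = 2800 Ω
  L: Z = jωL = j·4543·0.00531 = 0 + j24.12 Ω
Step 3 — Series combination: Z_total = R + L = 2800 + j24.12 Ω = 2800∠0.5° Ω.
Step 4 — Source phasor: V = 6.13∠123.2° V = -3.357 + j5.129 V.
Step 5 — Current: I = V / Z = -0.001183 + j0.001842 A = 0.002189∠122.7° A.
Step 6 — Complex power: S = V·I* = 0.01342 + j0.0001156 VA.
Step 7 — Real power: P = Re(S) = 0.01342 W.
Step 8 — Reactive power: Q = Im(S) = 0.0001156 VAR.
Step 9 — Apparent power: |S| = 0.01342 VA.
Step 10 — Power factor: PF = P/|S| = 1 (lagging).

(a) P = 0.01342 W  (b) Q = 0.0001156 VAR  (c) S = 0.01342 VA  (d) PF = 1 (lagging)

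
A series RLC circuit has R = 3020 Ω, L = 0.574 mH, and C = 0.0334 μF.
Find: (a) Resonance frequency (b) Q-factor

Step 1 — Resonance condition Im(Z)=0 gives ω₀ = 1/√(LC).
Step 2 — ω₀ = 1/√(0.000574·3.34e-08) = 2.284e+05 rad/s.
Step 3 — f₀ = ω₀/(2π) = 3.635e+04 Hz.
Step 4 — Series Q: Q = ω₀L/R = 2.284e+05·0.000574/3020 = 0.04341.

(a) f₀ = 3.635e+04 Hz  (b) Q = 0.04341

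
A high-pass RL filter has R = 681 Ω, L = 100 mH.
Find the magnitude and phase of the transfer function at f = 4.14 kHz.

Step 1 — Angular frequency: ω = 2π·4140 = 2.601e+04 rad/s.
Step 2 — Transfer function: H(jω) = jωL/(R + jωL).
Step 3 — Numerator jωL = j·2601; denominator R + jωL = 681 + j2601.
Step 4 — H = 0.9359 + j0.245.
Step 5 — Magnitude: |H| = 0.9674 (-0.3 dB); phase: φ = 14.7°.

|H| = 0.9674 (-0.3 dB), φ = 14.7°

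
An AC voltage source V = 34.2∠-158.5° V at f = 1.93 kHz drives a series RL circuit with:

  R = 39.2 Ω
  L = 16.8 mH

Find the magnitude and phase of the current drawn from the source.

Step 1 — Angular frequency: ω = 2π·f = 2π·1930 = 1.213e+04 rad/s.
Step 2 — Component impedances:
  R: Z = R = 39.2 Ω
  L: Z = jωL = j·1.213e+04·0.0168 = 0 + j203.7 Ω
Step 3 — Series combination: Z_total = R + L = 39.2 + j203.7 Ω = 207.5∠79.1° Ω.
Step 4 — Source phasor: V = 34.2∠-158.5° V = -31.82 - j12.53 V.
Step 5 — Ohm's law: I = V / Z_total = (-31.82 - j12.53) / (39.2 + j203.7) = -0.08831 + j0.1392 A.
Step 6 — Convert to polar: |I| = 0.1648 A, ∠I = 122.4°.

I = 0.1648∠122.4° A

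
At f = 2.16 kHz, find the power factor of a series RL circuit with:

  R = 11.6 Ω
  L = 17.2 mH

Step 1 — Angular frequency: ω = 2π·f = 2π·2160 = 1.357e+04 rad/s.
Step 2 — Component impedances:
  R: Z = R = 11.6 Ω
  L: Z = jωL = j·1.357e+04·0.0172 = 0 + j233.4 Ω
Step 3 — Series combination: Z_total = R + L = 11.6 + j233.4 Ω = 233.7∠87.2° Ω.
Step 4 — Power factor: PF = cos(φ) = Re(Z)/|Z| = 11.6/233.72 = 0.04963.
Step 5 — Type: Im(Z) = 233.4 ⇒ lagging (phase φ = 87.2°).

PF = 0.04963 (lagging, φ = 87.2°)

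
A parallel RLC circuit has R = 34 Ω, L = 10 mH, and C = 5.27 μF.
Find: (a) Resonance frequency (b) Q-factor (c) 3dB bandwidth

Step 1 — Resonance: ω₀ = 1/√(LC) = 1/√(0.01·5.27e-06) = 4356 rad/s.
Step 2 — f₀ = ω₀/(2π) = 693.3 Hz.
Step 3 — Parallel Q: Q = R/(ω₀L) = 34/(4356·0.01) = 0.7805.
Step 4 — Bandwidth: Δω = ω₀/Q = 5581 rad/s; BW = Δω/(2π) = 888.2 Hz.

(a) f₀ = 693.3 Hz  (b) Q = 0.7805  (c) BW = 888.2 Hz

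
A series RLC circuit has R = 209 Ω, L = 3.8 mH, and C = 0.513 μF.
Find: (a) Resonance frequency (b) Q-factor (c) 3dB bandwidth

Step 1 — Resonance condition Im(Z)=0 gives ω₀ = 1/√(LC).
Step 2 — ω₀ = 1/√(0.0038·5.13e-07) = 2.265e+04 rad/s.
Step 3 — f₀ = ω₀/(2π) = 3605 Hz.
Step 4 — Series Q: Q = ω₀L/R = 2.265e+04·0.0038/209 = 0.4118.
Step 5 — 3dB bandwidth: Δω = ω₀/Q = 5.5e+04 rad/s; BW = Δω/(2π) = 8754 Hz.

(a) f₀ = 3605 Hz  (b) Q = 0.4118  (c) BW = 8754 Hz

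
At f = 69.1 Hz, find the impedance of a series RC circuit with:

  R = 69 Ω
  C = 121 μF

Step 1 — Angular frequency: ω = 2π·f = 2π·69.1 = 434.2 rad/s.
Step 2 — Component impedances:
  R: Z = R = 69 Ω
  C: Z = 1/(jωC) = -j/(ω·C) = 0 - j19.04 Ω
Step 3 — Series combination: Z_total = R + C = 69 - j19.04 Ω = 71.58∠-15.4° Ω.

Z = 69 - j19.04 Ω = 71.58∠-15.4° Ω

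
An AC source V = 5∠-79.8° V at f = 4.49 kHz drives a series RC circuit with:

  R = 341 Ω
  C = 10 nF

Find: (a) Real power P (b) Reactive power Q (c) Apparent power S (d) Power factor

Step 1 — Angular frequency: ω = 2π·f = 2π·4490 = 2.821e+04 rad/s.
Step 2 — Component impedances:
  R: Z = R = 341 Ω
  C: Z = 1/(jωC) = -j/(ω·C) = 0 - j3545 Ω
Step 3 — Series combination: Z_total = R + C = 341 - j3545 Ω = 3561∠-84.5° Ω.
Step 4 — Source phasor: V = 5∠-79.8° V = 0.8854 - j4.921 V.
Step 5 — Current: I = V / Z = 0.001399 + j0.0001152 A = 0.001404∠4.7° A.
Step 6 — Complex power: S = V·I* = 0.0006723 - j0.006988 VA.
Step 7 — Real power: P = Re(S) = 0.0006723 W.
Step 8 — Reactive power: Q = Im(S) = -0.006988 VAR.
Step 9 — Apparent power: |S| = 0.00702 VA.
Step 10 — Power factor: PF = P/|S| = 0.09576 (leading).

(a) P = 0.0006723 W  (b) Q = -0.006988 VAR  (c) S = 0.00702 VA  (d) PF = 0.09576 (leading)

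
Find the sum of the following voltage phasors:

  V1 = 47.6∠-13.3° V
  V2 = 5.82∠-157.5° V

Step 1 — Convert each phasor to rectangular form:
  V1 = 47.6·(cos(-13.3°) + j·sin(-13.3°)) = 46.32 - j10.95 V
  V2 = 5.82·(cos(-157.5°) + j·sin(-157.5°)) = -5.377 - j2.227 V
Step 2 — Sum components: V_total = 40.95 - j13.18 V.
Step 3 — Convert to polar: |V_total| = 43.01 V, ∠V_total = -17.8°.

V_total = 43.01∠-17.8° V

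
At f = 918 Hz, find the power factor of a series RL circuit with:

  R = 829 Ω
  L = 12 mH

Step 1 — Angular frequency: ω = 2π·f = 2π·918 = 5768 rad/s.
Step 2 — Component impedances:
  R: Z = R = 829 Ω
  L: Z = jωL = j·5768·0.012 = 0 + j69.22 Ω
Step 3 — Series combination: Z_total = R + L = 829 + j69.22 Ω = 831.9∠4.8° Ω.
Step 4 — Power factor: PF = cos(φ) = Re(Z)/|Z| = 829/831.9 = 0.9965.
Step 5 — Type: Im(Z) = 69.22 ⇒ lagging (phase φ = 4.8°).

PF = 0.9965 (lagging, φ = 4.8°)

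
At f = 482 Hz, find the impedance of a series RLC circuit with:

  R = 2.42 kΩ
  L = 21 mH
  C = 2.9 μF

Step 1 — Angular frequency: ω = 2π·f = 2π·482 = 3028 rad/s.
Step 2 — Component impedances:
  R: Z = R = 2420 Ω
  L: Z = jωL = j·3028·0.021 = 0 + j63.6 Ω
  C: Z = 1/(jωC) = -j/(ω·C) = 0 - j113.9 Ω
Step 3 — Series combination: Z_total = R + L + C = 2420 - j50.26 Ω = 2421∠-1.2° Ω.

Z = 2420 - j50.26 Ω = 2421∠-1.2° Ω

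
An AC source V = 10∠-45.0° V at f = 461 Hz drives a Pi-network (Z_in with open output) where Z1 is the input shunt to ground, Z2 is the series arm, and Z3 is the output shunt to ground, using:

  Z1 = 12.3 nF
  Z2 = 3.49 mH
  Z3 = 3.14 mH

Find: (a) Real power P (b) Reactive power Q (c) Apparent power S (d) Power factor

Step 1 — Angular frequency: ω = 2π·f = 2π·461 = 2897 rad/s.
Step 2 — Component impedances:
  Z1: Z = 1/(jωC) = -j/(ω·C) = 0 - j2.807e+04 Ω
  Z2: Z = jωL = j·2897·0.00349 = 0 + j10.11 Ω
  Z3: Z = jωL = j·2897·0.00314 = 0 + j9.095 Ω
Step 3 — With open output, the series arm Z2 and the output shunt Z3 appear in series to ground: Z2 + Z3 = 0 + j19.2 Ω.
Step 4 — Parallel with input shunt Z1: Z_in = Z1 || (Z2 + Z3) = 0 + j19.22 Ω = 19.22∠90.0° Ω.
Step 5 — Source phasor: V = 10∠-45.0° V = 7.071 - j7.071 V.
Step 6 — Current: I = V / Z = -0.368 - j0.368 A = 0.5204∠-135.0° A.
Step 7 — Complex power: S = V·I* = 0 + j5.204 VA.
Step 8 — Real power: P = Re(S) = 0 W.
Step 9 — Reactive power: Q = Im(S) = 5.204 VAR.
Step 10 — Apparent power: |S| = 5.204 VA.
Step 11 — Power factor: PF = P/|S| = 0 (lagging).

(a) P = 0 W  (b) Q = 5.204 VAR  (c) S = 5.204 VA  (d) PF = 0 (lagging)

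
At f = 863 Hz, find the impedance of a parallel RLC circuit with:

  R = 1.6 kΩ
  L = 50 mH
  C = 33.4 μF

Step 1 — Angular frequency: ω = 2π·f = 2π·863 = 5422 rad/s.
Step 2 — Component impedances:
  R: Z = R = 1600 Ω
  L: Z = jωL = j·5422·0.05 = 0 + j271.1 Ω
  C: Z = 1/(jωC) = -j/(ω·C) = 0 - j5.522 Ω
Step 3 — Parallel combination: 1/Z_total = 1/R + 1/L + 1/C; Z_total = 0.01986 - j5.636 Ω = 5.636∠-89.8° Ω.

Z = 0.01986 - j5.636 Ω = 5.636∠-89.8° Ω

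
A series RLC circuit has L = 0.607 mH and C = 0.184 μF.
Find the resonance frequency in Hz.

Step 1 — Resonance condition Im(Z)=0 gives ω₀ = 1/√(LC).
Step 2 — ω₀ = 1/√(0.000607·1.84e-07) = 9.462e+04 rad/s.
Step 3 — f₀ = ω₀/(2π) = 1.506e+04 Hz.

f₀ = 1.506e+04 Hz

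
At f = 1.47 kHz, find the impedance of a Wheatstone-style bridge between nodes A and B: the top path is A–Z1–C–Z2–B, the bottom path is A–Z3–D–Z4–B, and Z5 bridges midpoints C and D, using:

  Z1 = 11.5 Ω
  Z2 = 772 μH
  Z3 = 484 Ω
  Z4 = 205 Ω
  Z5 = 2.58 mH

Step 1 — Angular frequency: ω = 2π·f = 2π·1470 = 9236 rad/s.
Step 2 — Component impedances:
  Z1: Z = R = 11.5 Ω
  Z2: Z = jωL = j·9236·0.000772 = 0 + j7.13 Ω
  Z3: Z = R = 484 Ω
  Z4: Z = R = 205 Ω
  Z5: Z = jωL = j·9236·0.00258 = 0 + j23.83 Ω
Step 3 — Bridge requires nodal analysis (the Z5 bridge couples midpoints C and D, so the two paths cannot be reduced to a simple series/parallel combination). Setting node B to ground and injecting 1 A at node A, the 3-node admittance system at A, C, D solves to V_A = Z_AB = 11.51 + j7.099 Ω = 13.53∠31.7° Ω.

Z = 11.51 + j7.099 Ω = 13.53∠31.7° Ω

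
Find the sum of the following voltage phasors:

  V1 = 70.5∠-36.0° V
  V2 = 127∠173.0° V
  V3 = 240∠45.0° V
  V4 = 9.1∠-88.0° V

Step 1 — Convert each phasor to rectangular form:
  V1 = 70.5·(cos(-36.0°) + j·sin(-36.0°)) = 57.04 - j41.44 V
  V2 = 127·(cos(173.0°) + j·sin(173.0°)) = -126.1 + j15.48 V
  V3 = 240·(cos(45.0°) + j·sin(45.0°)) = 169.7 + j169.7 V
  V4 = 9.1·(cos(-88.0°) + j·sin(-88.0°)) = 0.3176 - j9.094 V
Step 2 — Sum components: V_total = 101 + j134.6 V.
Step 3 — Convert to polar: |V_total| = 168.3 V, ∠V_total = 53.1°.

V_total = 168.3∠53.1° V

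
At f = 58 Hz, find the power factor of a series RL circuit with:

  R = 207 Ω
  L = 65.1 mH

Step 1 — Angular frequency: ω = 2π·f = 2π·58 = 364.4 rad/s.
Step 2 — Component impedances:
  R: Z = R = 207 Ω
  L: Z = jωL = j·364.4·0.0651 = 0 + j23.72 Ω
Step 3 — Series combination: Z_total = R + L = 207 + j23.72 Ω = 208.4∠6.5° Ω.
Step 4 — Power factor: PF = cos(φ) = Re(Z)/|Z| = 207/208.36 = 0.9935.
Step 5 — Type: Im(Z) = 23.72 ⇒ lagging (phase φ = 6.5°).

PF = 0.9935 (lagging, φ = 6.5°)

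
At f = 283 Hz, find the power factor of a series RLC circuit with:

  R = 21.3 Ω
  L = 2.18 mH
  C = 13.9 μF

Step 1 — Angular frequency: ω = 2π·f = 2π·283 = 1778 rad/s.
Step 2 — Component impedances:
  R: Z = R = 21.3 Ω
  L: Z = jωL = j·1778·0.00218 = 0 + j3.876 Ω
  C: Z = 1/(jωC) = -j/(ω·C) = 0 - j40.46 Ω
Step 3 — Series combination: Z_total = R + L + C = 21.3 - j36.58 Ω = 42.33∠-59.8° Ω.
Step 4 — Power factor: PF = cos(φ) = Re(Z)/|Z| = 21.3/42.33 = 0.5032.
Step 5 — Type: Im(Z) = -36.58 ⇒ leading (phase φ = -59.8°).

PF = 0.5032 (leading, φ = -59.8°)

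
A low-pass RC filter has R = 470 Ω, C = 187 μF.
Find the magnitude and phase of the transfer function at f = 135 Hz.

Step 1 — Angular frequency: ω = 2π·135 = 848.2 rad/s.
Step 2 — Transfer function: H(jω) = 1/(1 + jωRC).
Step 3 — Denominator: 1 + jωRC = 1 + j·848.2·470·0.000187 = 1 + j74.55.
Step 4 — H = 0.0001799 - j0.01341.
Step 5 — Magnitude: |H| = 0.01341 (-37.4 dB); phase: φ = -89.2°.

|H| = 0.01341 (-37.4 dB), φ = -89.2°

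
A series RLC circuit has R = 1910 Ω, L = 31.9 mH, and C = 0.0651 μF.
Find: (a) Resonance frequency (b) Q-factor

Step 1 — Resonance condition Im(Z)=0 gives ω₀ = 1/√(LC).
Step 2 — ω₀ = 1/√(0.0319·6.51e-08) = 2.194e+04 rad/s.
Step 3 — f₀ = ω₀/(2π) = 3492 Hz.
Step 4 — Series Q: Q = ω₀L/R = 2.194e+04·0.0319/1910 = 0.3665.

(a) f₀ = 3492 Hz  (b) Q = 0.3665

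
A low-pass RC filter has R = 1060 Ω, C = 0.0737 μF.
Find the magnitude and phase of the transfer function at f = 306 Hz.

Step 1 — Angular frequency: ω = 2π·306 = 1923 rad/s.
Step 2 — Transfer function: H(jω) = 1/(1 + jωRC).
Step 3 — Denominator: 1 + jωRC = 1 + j·1923·1060·7.37e-08 = 1 + j0.1502.
Step 4 — H = 0.9779 - j0.1469.
Step 5 — Magnitude: |H| = 0.9889 (-0.1 dB); phase: φ = -8.5°.

|H| = 0.9889 (-0.1 dB), φ = -8.5°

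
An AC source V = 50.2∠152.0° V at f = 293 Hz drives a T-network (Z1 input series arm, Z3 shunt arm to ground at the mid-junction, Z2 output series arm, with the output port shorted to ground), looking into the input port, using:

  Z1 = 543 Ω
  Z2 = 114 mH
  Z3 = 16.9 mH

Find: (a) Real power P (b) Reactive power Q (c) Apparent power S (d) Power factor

Step 1 — Angular frequency: ω = 2π·f = 2π·293 = 1841 rad/s.
Step 2 — Component impedances:
  Z1: Z = R = 543 Ω
  Z2: Z = jωL = j·1841·0.114 = 0 + j209.9 Ω
  Z3: Z = jωL = j·1841·0.0169 = 0 + j31.11 Ω
Step 3 — With the output port shorted to ground, the output series arm Z2 runs from the junction to ground; the shunt arm Z3 also runs from the junction to ground. They appear in parallel: Z3 || Z2 = 0 + j27.1 Ω.
Step 4 — Series with input arm Z1: Z_in = Z1 + (Z3 || Z2) = 543 + j27.1 Ω = 543.7∠2.9° Ω.
Step 5 — Source phasor: V = 50.2∠152.0° V = -44.32 + j23.57 V.
Step 6 — Current: I = V / Z = -0.07926 + j0.04736 A = 0.09233∠149.1° A.
Step 7 — Complex power: S = V·I* = 4.629 + j0.231 VA.
Step 8 — Real power: P = Re(S) = 4.629 W.
Step 9 — Reactive power: Q = Im(S) = 0.231 VAR.
Step 10 — Apparent power: |S| = 4.635 VA.
Step 11 — Power factor: PF = P/|S| = 0.9988 (lagging).

(a) P = 4.629 W  (b) Q = 0.231 VAR  (c) S = 4.635 VA  (d) PF = 0.9988 (lagging)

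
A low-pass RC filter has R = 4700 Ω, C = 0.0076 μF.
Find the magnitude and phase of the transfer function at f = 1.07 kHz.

Step 1 — Angular frequency: ω = 2π·1070 = 6723 rad/s.
Step 2 — Transfer function: H(jω) = 1/(1 + jωRC).
Step 3 — Denominator: 1 + jωRC = 1 + j·6723·4700·7.6e-09 = 1 + j0.2401.
Step 4 — H = 0.9455 - j0.2271.
Step 5 — Magnitude: |H| = 0.9724 (-0.2 dB); phase: φ = -13.5°.

|H| = 0.9724 (-0.2 dB), φ = -13.5°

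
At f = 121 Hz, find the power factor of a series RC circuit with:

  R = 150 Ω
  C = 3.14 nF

Step 1 — Angular frequency: ω = 2π·f = 2π·121 = 760.3 rad/s.
Step 2 — Component impedances:
  R: Z = R = 150 Ω
  C: Z = 1/(jωC) = -j/(ω·C) = 0 - j4.189e+05 Ω
Step 3 — Series combination: Z_total = R + C = 150 - j4.189e+05 Ω = 4.189e+05∠-90.0° Ω.
Step 4 — Power factor: PF = cos(φ) = Re(Z)/|Z| = 150/4.189e+05 = 0.0003581.
Step 5 — Type: Im(Z) = -4.189e+05 ⇒ leading (phase φ = -90.0°).

PF = 0.0003581 (leading, φ = -90.0°)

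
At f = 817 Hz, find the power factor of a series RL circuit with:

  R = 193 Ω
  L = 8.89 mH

Step 1 — Angular frequency: ω = 2π·f = 2π·817 = 5133 rad/s.
Step 2 — Component impedances:
  R: Z = R = 193 Ω
  L: Z = jωL = j·5133·0.00889 = 0 + j45.64 Ω
Step 3 — Series combination: Z_total = R + L = 193 + j45.64 Ω = 198.3∠13.3° Ω.
Step 4 — Power factor: PF = cos(φ) = Re(Z)/|Z| = 193/198.32 = 0.9732.
Step 5 — Type: Im(Z) = 45.64 ⇒ lagging (phase φ = 13.3°).

PF = 0.9732 (lagging, φ = 13.3°)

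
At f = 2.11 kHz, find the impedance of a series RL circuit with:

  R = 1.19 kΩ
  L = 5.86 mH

Step 1 — Angular frequency: ω = 2π·f = 2π·2110 = 1.326e+04 rad/s.
Step 2 — Component impedances:
  R: Z = R = 1190 Ω
  L: Z = jωL = j·1.326e+04·0.00586 = 0 + j77.69 Ω
Step 3 — Series combination: Z_total = R + L = 1190 + j77.69 Ω = 1193∠3.7° Ω.

Z = 1190 + j77.69 Ω = 1193∠3.7° Ω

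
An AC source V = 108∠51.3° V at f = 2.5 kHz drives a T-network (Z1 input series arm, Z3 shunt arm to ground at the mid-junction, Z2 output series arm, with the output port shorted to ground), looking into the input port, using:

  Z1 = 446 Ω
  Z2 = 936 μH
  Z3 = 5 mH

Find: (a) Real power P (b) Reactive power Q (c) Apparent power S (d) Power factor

Step 1 — Angular frequency: ω = 2π·f = 2π·2500 = 1.571e+04 rad/s.
Step 2 — Component impedances:
  Z1: Z = R = 446 Ω
  Z2: Z = jωL = j·1.571e+04·0.000936 = 0 + j14.7 Ω
  Z3: Z = jωL = j·1.571e+04·0.005 = 0 + j78.54 Ω
Step 3 — With the output port shorted to ground, the output series arm Z2 runs from the junction to ground; the shunt arm Z3 also runs from the junction to ground. They appear in parallel: Z3 || Z2 = 0 + j12.38 Ω.
Step 4 — Series with input arm Z1: Z_in = Z1 + (Z3 || Z2) = 446 + j12.38 Ω = 446.2∠1.6° Ω.
Step 5 — Source phasor: V = 108∠51.3° V = 67.53 + j84.29 V.
Step 6 — Current: I = V / Z = 0.1565 + j0.1846 A = 0.2421∠49.7° A.
Step 7 — Complex power: S = V·I* = 26.13 + j0.7256 VA.
Step 8 — Real power: P = Re(S) = 26.13 W.
Step 9 — Reactive power: Q = Im(S) = 0.7256 VAR.
Step 10 — Apparent power: |S| = 26.14 VA.
Step 11 — Power factor: PF = P/|S| = 0.9996 (lagging).

(a) P = 26.13 W  (b) Q = 0.7256 VAR  (c) S = 26.14 VA  (d) PF = 0.9996 (lagging)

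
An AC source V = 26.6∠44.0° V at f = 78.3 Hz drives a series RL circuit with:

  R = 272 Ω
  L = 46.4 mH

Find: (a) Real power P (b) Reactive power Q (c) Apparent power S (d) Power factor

Step 1 — Angular frequency: ω = 2π·f = 2π·78.3 = 492 rad/s.
Step 2 — Component impedances:
  R: Z = R = 272 Ω
  L: Z = jωL = j·492·0.0464 = 0 + j22.83 Ω
Step 3 — Series combination: Z_total = R + L = 272 + j22.83 Ω = 273∠4.8° Ω.
Step 4 — Source phasor: V = 26.6∠44.0° V = 19.13 + j18.48 V.
Step 5 — Current: I = V / Z = 0.07552 + j0.0616 A = 0.09745∠39.2° A.
Step 6 — Complex power: S = V·I* = 2.583 + j0.2168 VA.
Step 7 — Real power: P = Re(S) = 2.583 W.
Step 8 — Reactive power: Q = Im(S) = 0.2168 VAR.
Step 9 — Apparent power: |S| = 2.592 VA.
Step 10 — Power factor: PF = P/|S| = 0.9965 (lagging).

(a) P = 2.583 W  (b) Q = 0.2168 VAR  (c) S = 2.592 VA  (d) PF = 0.9965 (lagging)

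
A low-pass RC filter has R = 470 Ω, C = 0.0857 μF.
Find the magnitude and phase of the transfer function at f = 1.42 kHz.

Step 1 — Angular frequency: ω = 2π·1420 = 8922 rad/s.
Step 2 — Transfer function: H(jω) = 1/(1 + jωRC).
Step 3 — Denominator: 1 + jωRC = 1 + j·8922·470·8.57e-08 = 1 + j0.3594.
Step 4 — H = 0.8856 - j0.3183.
Step 5 — Magnitude: |H| = 0.9411 (-0.5 dB); phase: φ = -19.8°.

|H| = 0.9411 (-0.5 dB), φ = -19.8°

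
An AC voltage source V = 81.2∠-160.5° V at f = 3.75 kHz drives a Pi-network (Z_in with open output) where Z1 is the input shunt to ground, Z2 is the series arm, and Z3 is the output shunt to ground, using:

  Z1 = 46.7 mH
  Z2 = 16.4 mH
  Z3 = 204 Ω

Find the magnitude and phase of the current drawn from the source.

Step 1 — Angular frequency: ω = 2π·f = 2π·3750 = 2.356e+04 rad/s.
Step 2 — Component impedances:
  Z1: Z = jωL = j·2.356e+04·0.0467 = 0 + j1100 Ω
  Z2: Z = jωL = j·2.356e+04·0.0164 = 0 + j386.4 Ω
  Z3: Z = R = 204 Ω
Step 3 — With open output, the series arm Z2 and the output shunt Z3 appear in series to ground: Z2 + Z3 = 204 + j386.4 Ω.
Step 4 — Parallel with input shunt Z1: Z_in = Z1 || (Z2 + Z3) = 109.7 + j301 Ω = 320.4∠70.0° Ω.
Step 5 — Source phasor: V = 81.2∠-160.5° V = -76.54 - j27.11 V.
Step 6 — Ohm's law: I = V / Z_total = (-76.54 - j27.11) / (109.7 + j301) = -0.1613 + j0.1955 A.
Step 7 — Convert to polar: |I| = 0.2534 A, ∠I = 129.5°.

I = 0.2534∠129.5° A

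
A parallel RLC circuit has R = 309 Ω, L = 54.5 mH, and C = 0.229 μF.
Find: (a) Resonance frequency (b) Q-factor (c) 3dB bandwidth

Step 1 — Resonance: ω₀ = 1/√(LC) = 1/√(0.0545·2.29e-07) = 8951 rad/s.
Step 2 — f₀ = ω₀/(2π) = 1425 Hz.
Step 3 — Parallel Q: Q = R/(ω₀L) = 309/(8951·0.0545) = 0.6334.
Step 4 — Bandwidth: Δω = ω₀/Q = 1.413e+04 rad/s; BW = Δω/(2π) = 2249 Hz.

(a) f₀ = 1425 Hz  (b) Q = 0.6334  (c) BW = 2249 Hz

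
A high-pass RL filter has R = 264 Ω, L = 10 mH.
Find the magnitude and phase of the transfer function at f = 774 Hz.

Step 1 — Angular frequency: ω = 2π·774 = 4863 rad/s.
Step 2 — Transfer function: H(jω) = jωL/(R + jωL).
Step 3 — Numerator jωL = j·48.63; denominator R + jωL = 264 + j48.63.
Step 4 — H = 0.03282 + j0.1782.
Step 5 — Magnitude: |H| = 0.1812 (-14.8 dB); phase: φ = 79.6°.

|H| = 0.1812 (-14.8 dB), φ = 79.6°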